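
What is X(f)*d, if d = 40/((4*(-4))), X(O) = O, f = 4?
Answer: -10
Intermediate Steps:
d = -5/2 (d = 40/(-16) = 40*(-1/16) = -5/2 ≈ -2.5000)
X(f)*d = 4*(-5/2) = -10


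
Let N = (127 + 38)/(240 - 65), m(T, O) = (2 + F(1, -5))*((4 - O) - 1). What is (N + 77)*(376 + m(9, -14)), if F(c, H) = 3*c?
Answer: 1257608/35 ≈ 35932.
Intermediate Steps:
m(T, O) = 15 - 5*O (m(T, O) = (2 + 3*1)*((4 - O) - 1) = (2 + 3)*(3 - O) = 5*(3 - O) = 15 - 5*O)
N = 33/35 (N = 165/175 = 165*(1/175) = 33/35 ≈ 0.94286)
(N + 77)*(376 + m(9, -14)) = (33/35 + 77)*(376 + (15 - 5*(-14))) = 2728*(376 + (15 + 70))/35 = 2728*(376 + 85)/35 = (2728/35)*461 = 1257608/35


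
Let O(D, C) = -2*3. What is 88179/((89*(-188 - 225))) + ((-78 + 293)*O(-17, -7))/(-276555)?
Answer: -231799303/96812687 ≈ -2.3943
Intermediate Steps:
O(D, C) = -6
88179/((89*(-188 - 225))) + ((-78 + 293)*O(-17, -7))/(-276555) = 88179/((89*(-188 - 225))) + ((-78 + 293)*(-6))/(-276555) = 88179/((89*(-413))) + (215*(-6))*(-1/276555) = 88179/(-36757) - 1290*(-1/276555) = 88179*(-1/36757) + 86/18437 = -12597/5251 + 86/18437 = -231799303/96812687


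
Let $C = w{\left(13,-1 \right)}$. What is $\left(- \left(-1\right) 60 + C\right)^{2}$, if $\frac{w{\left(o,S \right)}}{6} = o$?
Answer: $19044$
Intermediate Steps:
$w{\left(o,S \right)} = 6 o$
$C = 78$ ($C = 6 \cdot 13 = 78$)
$\left(- \left(-1\right) 60 + C\right)^{2} = \left(- \left(-1\right) 60 + 78\right)^{2} = \left(\left(-1\right) \left(-60\right) + 78\right)^{2} = \left(60 + 78\right)^{2} = 138^{2} = 19044$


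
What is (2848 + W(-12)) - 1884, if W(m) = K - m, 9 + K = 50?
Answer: 1017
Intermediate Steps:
K = 41 (K = -9 + 50 = 41)
W(m) = 41 - m
(2848 + W(-12)) - 1884 = (2848 + (41 - 1*(-12))) - 1884 = (2848 + (41 + 12)) - 1884 = (2848 + 53) - 1884 = 2901 - 1884 = 1017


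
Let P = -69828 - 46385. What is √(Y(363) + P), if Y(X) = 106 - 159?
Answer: I*√116266 ≈ 340.98*I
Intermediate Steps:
Y(X) = -53
P = -116213
√(Y(363) + P) = √(-53 - 116213) = √(-116266) = I*√116266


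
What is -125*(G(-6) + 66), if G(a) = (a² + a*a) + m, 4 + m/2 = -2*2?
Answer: -15250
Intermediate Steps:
m = -16 (m = -8 + 2*(-2*2) = -8 + 2*(-4) = -8 - 8 = -16)
G(a) = -16 + 2*a² (G(a) = (a² + a*a) - 16 = (a² + a²) - 16 = 2*a² - 16 = -16 + 2*a²)
-125*(G(-6) + 66) = -125*((-16 + 2*(-6)²) + 66) = -125*((-16 + 2*36) + 66) = -125*((-16 + 72) + 66) = -125*(56 + 66) = -125*122 = -15250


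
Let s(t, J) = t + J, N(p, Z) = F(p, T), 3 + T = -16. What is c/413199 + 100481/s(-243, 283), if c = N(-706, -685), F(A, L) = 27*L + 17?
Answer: 1339310609/533160 ≈ 2512.0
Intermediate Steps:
T = -19 (T = -3 - 16 = -19)
F(A, L) = 17 + 27*L
N(p, Z) = -496 (N(p, Z) = 17 + 27*(-19) = 17 - 513 = -496)
c = -496
s(t, J) = J + t
c/413199 + 100481/s(-243, 283) = -496/413199 + 100481/(283 - 243) = -496*1/413199 + 100481/40 = -16/13329 + 100481*(1/40) = -16/13329 + 100481/40 = 1339310609/533160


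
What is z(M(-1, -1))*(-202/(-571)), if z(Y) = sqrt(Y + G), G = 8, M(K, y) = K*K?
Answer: 606/571 ≈ 1.0613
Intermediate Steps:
M(K, y) = K**2
z(Y) = sqrt(8 + Y) (z(Y) = sqrt(Y + 8) = sqrt(8 + Y))
z(M(-1, -1))*(-202/(-571)) = sqrt(8 + (-1)**2)*(-202/(-571)) = sqrt(8 + 1)*(-202*(-1/571)) = sqrt(9)*(202/571) = 3*(202/571) = 606/571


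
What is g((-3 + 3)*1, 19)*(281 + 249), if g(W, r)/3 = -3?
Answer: -4770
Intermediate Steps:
g(W, r) = -9 (g(W, r) = 3*(-3) = -9)
g((-3 + 3)*1, 19)*(281 + 249) = -9*(281 + 249) = -9*530 = -4770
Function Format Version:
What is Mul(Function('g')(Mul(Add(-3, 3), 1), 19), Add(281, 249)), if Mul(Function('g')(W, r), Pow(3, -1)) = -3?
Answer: -4770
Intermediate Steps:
Function('g')(W, r) = -9 (Function('g')(W, r) = Mul(3, -3) = -9)
Mul(Function('g')(Mul(Add(-3, 3), 1), 19), Add(281, 249)) = Mul(-9, Add(281, 249)) = Mul(-9, 530) = -4770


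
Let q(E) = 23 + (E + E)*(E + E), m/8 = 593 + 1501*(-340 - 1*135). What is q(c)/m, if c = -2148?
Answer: -18455639/5699056 ≈ -3.2384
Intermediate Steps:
m = -5699056 (m = 8*(593 + 1501*(-340 - 1*135)) = 8*(593 + 1501*(-340 - 135)) = 8*(593 + 1501*(-475)) = 8*(593 - 712975) = 8*(-712382) = -5699056)
q(E) = 23 + 4*E**2 (q(E) = 23 + (2*E)*(2*E) = 23 + 4*E**2)
q(c)/m = (23 + 4*(-2148)**2)/(-5699056) = (23 + 4*4613904)*(-1/5699056) = (23 + 18455616)*(-1/5699056) = 18455639*(-1/5699056) = -18455639/5699056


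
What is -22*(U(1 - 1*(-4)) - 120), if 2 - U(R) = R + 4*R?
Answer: 3146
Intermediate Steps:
U(R) = 2 - 5*R (U(R) = 2 - (R + 4*R) = 2 - 5*R)
-22*(U(1 - 1*(-4)) - 120) = -22*((2 - 5*(1 - 1*(-4))) - 120) = -22*((2 - 5*(1 + 4)) - 120) = -22*((2 - 5*5) - 120) = -22*((2 - 25) - 120) = -22*(-23 - 120) = -22*(-143) = 3146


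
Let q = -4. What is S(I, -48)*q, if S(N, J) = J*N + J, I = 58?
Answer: 11328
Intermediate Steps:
S(N, J) = J + J*N
S(I, -48)*q = -48*(1 + 58)*(-4) = -48*59*(-4) = -2832*(-4) = 11328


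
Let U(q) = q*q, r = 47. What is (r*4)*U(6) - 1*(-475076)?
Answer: 481844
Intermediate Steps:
U(q) = q²
(r*4)*U(6) - 1*(-475076) = (47*4)*6² - 1*(-475076) = 188*36 + 475076 = 6768 + 475076 = 481844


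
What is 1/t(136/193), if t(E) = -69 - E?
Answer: -193/13453 ≈ -0.014346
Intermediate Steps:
1/t(136/193) = 1/(-69 - 136/193) = 1/(-13453/193) = -193/13453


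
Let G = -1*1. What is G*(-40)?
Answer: 40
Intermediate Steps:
G = -1
G*(-40) = -1*(-40) = 40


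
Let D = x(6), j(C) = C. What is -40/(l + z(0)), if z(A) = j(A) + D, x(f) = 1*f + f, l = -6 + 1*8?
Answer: -20/7 ≈ -2.8571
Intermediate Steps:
l = 2 (l = -6 + 8 = 2)
x(f) = 2*f (x(f) = f + f = 2*f)
D = 12 (D = 2*6 = 12)
z(A) = 12 + A (z(A) = A + 12 = 12 + A)
-40/(l + z(0)) = -40/(2 + (12 + 0)) = -40/(2 + 12) = -40/14 = (1/14)*(-40) = -20/7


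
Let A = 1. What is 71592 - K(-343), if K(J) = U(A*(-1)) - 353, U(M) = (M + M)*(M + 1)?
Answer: 71945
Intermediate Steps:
U(M) = 2*M*(1 + M) (U(M) = (2*M)*(1 + M) = 2*M*(1 + M))
K(J) = -353 (K(J) = 2*(1*(-1))*(1 + 1*(-1)) - 353 = 2*(-1)*(1 - 1) - 353 = 2*(-1)*0 - 353 = 0 - 353 = -353)
71592 - K(-343) = 71592 - 1*(-353) = 71592 + 353 = 71945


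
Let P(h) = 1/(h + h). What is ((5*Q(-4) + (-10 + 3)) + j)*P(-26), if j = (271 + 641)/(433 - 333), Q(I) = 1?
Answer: -89/650 ≈ -0.13692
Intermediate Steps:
P(h) = 1/(2*h)
j = 228/25 (j = 912/100 = 912*(1/100) = 228/25 ≈ 9.1200)
((5*Q(-4) + (-10 + 3)) + j)*P(-26) = ((5*1 + (-10 + 3)) + 228/25)*((½)/(-26)) = ((5 - 7) + 228/25)*((½)*(-1/26)) = (-2 + 228/25)*(-1/52) = (178/25)*(-1/52) = -89/650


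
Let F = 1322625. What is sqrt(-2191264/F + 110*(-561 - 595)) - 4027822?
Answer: -4027822 + 2*I*sqrt(2224485772324230)/264525 ≈ -4.0278e+6 + 356.6*I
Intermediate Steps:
sqrt(-2191264/F + 110*(-561 - 595)) - 4027822 = sqrt(-2191264/1322625 + 110*(-561 - 595)) - 4027822 = sqrt(-2191264*1/1322625 + 110*(-1156)) - 4027822 = sqrt(-2191264/1322625 - 127160) - 4027822 = sqrt(-168187186264/1322625) - 4027822 = 2*I*sqrt(2224485772324230)/264525 - 4027822 = -4027822 + 2*I*sqrt(2224485772324230)/264525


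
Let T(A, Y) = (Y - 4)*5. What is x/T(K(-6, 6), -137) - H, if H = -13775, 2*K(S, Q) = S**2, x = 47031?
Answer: 3221448/235 ≈ 13708.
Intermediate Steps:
K(S, Q) = S**2/2
T(A, Y) = -20 + 5*Y (T(A, Y) = (-4 + Y)*5 = -20 + 5*Y)
x/T(K(-6, 6), -137) - H = 47031/(-20 + 5*(-137)) - 1*(-13775) = 47031/(-20 - 685) + 13775 = 47031/(-705) + 13775 = 47031*(-1/705) + 13775 = -15677/235 + 13775 = 3221448/235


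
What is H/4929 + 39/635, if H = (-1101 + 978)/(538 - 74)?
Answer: 29705693/484093520 ≈ 0.061364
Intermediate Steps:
H = -123/464 ≈ -0.26509
H/4929 + 39/635 = -123/464/4929 + 39/635 = -123/464*1/4929 + 39*(1/635) = -41/762352 + 39/635 = 29705693/484093520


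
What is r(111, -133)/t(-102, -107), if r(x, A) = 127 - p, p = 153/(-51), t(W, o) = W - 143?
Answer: -26/49 ≈ -0.53061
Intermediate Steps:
t(W, o) = -143 + W
p = -3 (p = 153*(-1/51) = -3)
r(x, A) = 130 (r(x, A) = 127 - 1*(-3) = 127 + 3 = 130)
r(111, -133)/t(-102, -107) = 130/(-143 - 102) = 130/(-245) = 130*(-1/245) = -26/49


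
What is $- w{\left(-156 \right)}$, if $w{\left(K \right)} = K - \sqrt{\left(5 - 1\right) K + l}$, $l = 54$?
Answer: $156 + i \sqrt{570} \approx 156.0 + 23.875 i$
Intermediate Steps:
$w{\left(K \right)} = K - \sqrt{54 + 4 K}$ ($w{\left(K \right)} = K - \sqrt{\left(5 - 1\right) K + 54} = K - \sqrt{4 K + 54} = K - \sqrt{54 + 4 K}$)
$- w{\left(-156 \right)} = - (-156 - \sqrt{54 + 4 \left(-156\right)}) = - (-156 - \sqrt{54 - 624}) = - (-156 - \sqrt{-570}) = - (-156 - i \sqrt{570}) = 156 + i \sqrt{570}$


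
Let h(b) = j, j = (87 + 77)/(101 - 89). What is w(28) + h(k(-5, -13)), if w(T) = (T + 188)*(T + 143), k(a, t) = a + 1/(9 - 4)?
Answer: 110849/3 ≈ 36950.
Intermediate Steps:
k(a, t) = 1/5 + a (k(a, t) = a + 1/5 = 1/5 + a)
w(T) = (143 + T)*(188 + T) (w(T) = (188 + T)*(143 + T) = (143 + T)*(188 + T))
j = 41/3 (j = 164/12 = 164*(1/12) = 41/3 ≈ 13.667)
h(b) = 41/3
w(28) + h(k(-5, -13)) = (26884 + 28**2 + 331*28) + 41/3 = (26884 + 784 + 9268) + 41/3 = 36936 + 41/3 = 110849/3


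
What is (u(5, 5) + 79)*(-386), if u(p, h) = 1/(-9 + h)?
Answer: -60795/2 ≈ -30398.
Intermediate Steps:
(u(5, 5) + 79)*(-386) = (1/(-9 + 5) + 79)*(-386) = (1/(-4) + 79)*(-386) = (-¼ + 79)*(-386) = (315/4)*(-386) = -60795/2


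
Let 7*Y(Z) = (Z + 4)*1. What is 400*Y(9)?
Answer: 5200/7 ≈ 742.86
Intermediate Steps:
Y(Z) = 4/7 + Z/7 (Y(Z) = ((Z + 4)*1)/7 = ((4 + Z)*1)/7 = (4 + Z)/7 = 4/7 + Z/7)
400*Y(9) = 400*(4/7 + (⅐)*9) = 400*(4/7 + 9/7) = 400*(13/7) = 5200/7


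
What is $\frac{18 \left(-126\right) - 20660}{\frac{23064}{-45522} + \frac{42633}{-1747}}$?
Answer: $\frac{303898923792}{330172039} \approx 920.43$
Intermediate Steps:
$\frac{18 \left(-126\right) - 20660}{\frac{23064}{-45522} + \frac{42633}{-1747}} = \frac{-2268 - 20660}{23064 \left(- \frac{1}{45522}\right) + 42633 \left(- \frac{1}{1747}\right)} = - \frac{22928}{- \frac{3844}{7587} - \frac{42633}{1747}} = - \frac{22928}{- \frac{330172039}{13254489}} = \left(-22928\right) \left(- \frac{13254489}{330172039}\right) = \frac{303898923792}{330172039}$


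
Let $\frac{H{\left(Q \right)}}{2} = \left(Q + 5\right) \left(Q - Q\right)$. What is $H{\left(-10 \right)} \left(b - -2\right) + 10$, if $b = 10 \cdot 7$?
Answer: $10$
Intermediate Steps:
$b = 70$
$H{\left(Q \right)} = 0$ ($H{\left(Q \right)} = 2 \left(Q + 5\right) \left(Q - Q\right) = 2 \left(5 + Q\right) 0 = 2 \cdot 0 = 0$)
$H{\left(-10 \right)} \left(b - -2\right) + 10 = 0 \left(70 - -2\right) + 10 = 0 \left(70 + 2\right) + 10 = 0 \cdot 72 + 10 = 0 + 10 = 10$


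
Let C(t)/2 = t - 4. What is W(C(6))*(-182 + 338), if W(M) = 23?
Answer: 3588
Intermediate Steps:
C(t) = -8 + 2*t (C(t) = 2*(t - 4) = 2*(-4 + t) = -8 + 2*t)
W(C(6))*(-182 + 338) = 23*(-182 + 338) = 23*156 = 3588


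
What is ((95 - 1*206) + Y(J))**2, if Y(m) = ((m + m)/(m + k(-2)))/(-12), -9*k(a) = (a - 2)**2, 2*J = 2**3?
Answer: 1238769/100 ≈ 12388.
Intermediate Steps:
J = 4 (J = (1/2)*2**3 = (1/2)*8 = 4)
k(a) = -(-2 + a)**2/9 (k(a) = -(a - 2)**2/9 = -(-2 + a)**2/9)
Y(m) = -m/(6*(-16/9 + m)) (Y(m) = ((m + m)/(m - (-2 - 2)**2/9))/(-12) = ((2*m)/(m - 1/9*(-4)**2))*(-1/12) = ((2*m)/(m - 1/9*16))*(-1/12) = ((2*m)/(m - 16/9))*(-1/12) = ((2*m)/(-16/9 + m))*(-1/12) = (2*m/(-16/9 + m))*(-1/12) = -m/(6*(-16/9 + m)))
((95 - 1*206) + Y(J))**2 = ((95 - 1*206) - 3*4/(-32 + 18*4))**2 = ((95 - 206) - 3*4/(-32 + 72))**2 = (-111 - 3*4/40)**2 = (-111 - 3*4*1/40)**2 = (-111 - 3/10)**2 = (-1113/10)**2 = 1238769/100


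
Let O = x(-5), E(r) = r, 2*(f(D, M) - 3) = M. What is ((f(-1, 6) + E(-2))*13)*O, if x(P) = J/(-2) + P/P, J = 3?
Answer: -26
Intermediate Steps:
f(D, M) = 3 + M/2
x(P) = -½ (x(P) = 3/(-2) + P/P = 3*(-½) + 1 = -3/2 + 1 = -½)
O = -½ ≈ -0.50000
((f(-1, 6) + E(-2))*13)*O = (((3 + (½)*6) - 2)*13)*(-½) = (((3 + 3) - 2)*13)*(-½) = ((6 - 2)*13)*(-½) = (4*13)*(-½) = 52*(-½) = -26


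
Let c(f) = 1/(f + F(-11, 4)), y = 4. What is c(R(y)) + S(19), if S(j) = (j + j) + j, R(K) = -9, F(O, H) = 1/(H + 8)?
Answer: 6087/107 ≈ 56.888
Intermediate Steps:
F(O, H) = 1/(8 + H)
c(f) = 1/(1/12 + f) (c(f) = 1/(f + 1/(8 + 4)) = 1/(f + 1/12) = 1/(1/12 + f))
S(j) = 3*j (S(j) = 2*j + j = 3*j)
c(R(y)) + S(19) = 12/(1 + 12*(-9)) + 3*19 = 12/(1 - 108) + 57 = 12/(-107) + 57 = 12*(-1/107) + 57 = -12/107 + 57 = 6087/107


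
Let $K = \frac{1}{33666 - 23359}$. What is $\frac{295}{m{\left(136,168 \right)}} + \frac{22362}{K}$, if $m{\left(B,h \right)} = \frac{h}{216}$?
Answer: $\frac{1613398593}{7} \approx 2.3049 \cdot 10^{8}$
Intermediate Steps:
$m{\left(B,h \right)} = \frac{h}{216}$ ($m{\left(B,h \right)} = h \frac{1}{216} = \frac{h}{216}$)
$K = \frac{1}{10307} \approx 9.7021 \cdot 10^{-5}$
$\frac{295}{m{\left(136,168 \right)}} + \frac{22362}{K} = \frac{295}{\frac{1}{216} \cdot 168} + 22362 \frac{1}{\frac{1}{10307}} = \frac{295}{\frac{7}{9}} + 22362 \cdot 10307 = 295 \cdot \frac{9}{7} + 230485134 = \frac{2655}{7} + 230485134 = \frac{1613398593}{7}$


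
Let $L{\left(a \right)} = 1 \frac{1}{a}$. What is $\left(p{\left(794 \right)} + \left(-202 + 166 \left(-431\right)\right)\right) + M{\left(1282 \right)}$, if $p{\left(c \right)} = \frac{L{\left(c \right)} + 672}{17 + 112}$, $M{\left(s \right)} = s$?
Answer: $- \frac{7217016947}{102426} \approx -70461.0$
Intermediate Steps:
$L{\left(a \right)} = \frac{1}{a}$
$p{\left(c \right)} = \frac{224}{43} + \frac{1}{129 c}$ ($p{\left(c \right)} = \frac{\frac{1}{c} + 672}{17 + 112} = \frac{672 + \frac{1}{c}}{129} = \left(672 + \frac{1}{c}\right) \frac{1}{129} = \frac{224}{43} + \frac{1}{129 c}$)
$\left(p{\left(794 \right)} + \left(-202 + 166 \left(-431\right)\right)\right) + M{\left(1282 \right)} = \left(\frac{1 + 672 \cdot 794}{129 \cdot 794} + \left(-202 + 166 \left(-431\right)\right)\right) + 1282 = \left(\frac{1}{129} \cdot \frac{1}{794} \left(1 + 533568\right) - 71748\right) + 1282 = \left(\frac{1}{129} \cdot \frac{1}{794} \cdot 533569 - 71748\right) + 1282 = \left(\frac{533569}{102426} - 71748\right) + 1282 = - \frac{7348327079}{102426} + 1282 = - \frac{7217016947}{102426}$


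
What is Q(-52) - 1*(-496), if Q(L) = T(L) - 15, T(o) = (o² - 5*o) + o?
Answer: 3393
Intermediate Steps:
T(o) = o² - 4*o
Q(L) = -15 + L*(-4 + L) (Q(L) = L*(-4 + L) - 15 = -15 + L*(-4 + L))
Q(-52) - 1*(-496) = (-15 - 52*(-4 - 52)) - 1*(-496) = (-15 - 52*(-56)) + 496 = (-15 + 2912) + 496 = 2897 + 496 = 3393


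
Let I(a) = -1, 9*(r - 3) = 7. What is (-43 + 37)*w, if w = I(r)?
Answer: 6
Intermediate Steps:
r = 34/9 (r = 3 + (1/9)*7 = 3 + 7/9 = 34/9 ≈ 3.7778)
w = -1
(-43 + 37)*w = (-43 + 37)*(-1) = -6*(-1) = 6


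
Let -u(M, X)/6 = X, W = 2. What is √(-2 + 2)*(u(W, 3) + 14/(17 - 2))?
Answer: 0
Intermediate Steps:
u(M, X) = -6*X
√(-2 + 2)*(u(W, 3) + 14/(17 - 2)) = √(-2 + 2)*(-6*3 + 14/(17 - 2)) = √0*(-18 + 14/15) = 0*(-18 + (1/15)*14) = 0*(-18 + 14/15) = 0*(-256/15) = 0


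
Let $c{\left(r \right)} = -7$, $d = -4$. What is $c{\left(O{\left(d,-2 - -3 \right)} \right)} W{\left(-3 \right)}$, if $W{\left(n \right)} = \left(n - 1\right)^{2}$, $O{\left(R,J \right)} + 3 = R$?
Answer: $-112$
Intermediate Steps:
$O{\left(R,J \right)} = -3 + R$
$W{\left(n \right)} = \left(-1 + n\right)^{2}$
$c{\left(O{\left(d,-2 - -3 \right)} \right)} W{\left(-3 \right)} = - 7 \left(-1 - 3\right)^{2} = - 7 \left(-4\right)^{2} = \left(-7\right) 16 = -112$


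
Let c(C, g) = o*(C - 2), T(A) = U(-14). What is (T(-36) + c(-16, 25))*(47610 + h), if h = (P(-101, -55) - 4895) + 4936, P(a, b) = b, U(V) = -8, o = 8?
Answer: -7234592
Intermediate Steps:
T(A) = -8
c(C, g) = -16 + 8*C (c(C, g) = 8*(C - 2) = 8*(-2 + C) = -16 + 8*C)
h = -14 (h = (-55 - 4895) + 4936 = -4950 + 4936 = -14)
(T(-36) + c(-16, 25))*(47610 + h) = (-8 + (-16 + 8*(-16)))*(47610 - 14) = (-8 + (-16 - 128))*47596 = (-8 - 144)*47596 = -152*47596 = -7234592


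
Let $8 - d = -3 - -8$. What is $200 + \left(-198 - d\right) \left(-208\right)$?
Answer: $42008$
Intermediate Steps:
$d = 3$ ($d = 8 - \left(-3 - -8\right) = 8 - \left(-3 + 8\right) = 8 - 5 = 3$)
$200 + \left(-198 - d\right) \left(-208\right) = 200 + \left(-198 - 3\right) \left(-208\right) = 200 - -41808 = 200 + 41808 = 42008$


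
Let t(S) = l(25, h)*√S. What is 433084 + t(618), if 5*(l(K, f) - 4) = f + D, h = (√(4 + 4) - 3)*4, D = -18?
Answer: 433084 - 2*√618 + 16*√309/5 ≈ 4.3309e+5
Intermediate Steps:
h = -12 + 8*√2 (h = (√8 - 3)*4 = (2*√2 - 3)*4 = (-3 + 2*√2)*4 = -12 + 8*√2 ≈ -0.68629)
l(K, f) = ⅖ + f/5 (l(K, f) = 4 + (f - 18)/5 = 4 + (-18 + f)/5 = 4 + (-18/5 + f/5) = ⅖ + f/5)
t(S) = √S*(-2 + 8*√2/5) (t(S) = (⅖ + (-12 + 8*√2)/5)*√S = (⅖ + (-12/5 + 8*√2/5))*√S = (-2 + 8*√2/5)*√S = √S*(-2 + 8*√2/5))
433084 + t(618) = 433084 + √618*(-2 + 8*√2/5)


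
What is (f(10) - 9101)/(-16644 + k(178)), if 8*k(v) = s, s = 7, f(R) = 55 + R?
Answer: 72288/133145 ≈ 0.54293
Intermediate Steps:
k(v) = 7/8 (k(v) = (1/8)*7 = 7/8)
(f(10) - 9101)/(-16644 + k(178)) = ((55 + 10) - 9101)/(-16644 + 7/8) = (65 - 9101)/(-133145/8) = -9036*(-8/133145) = 72288/133145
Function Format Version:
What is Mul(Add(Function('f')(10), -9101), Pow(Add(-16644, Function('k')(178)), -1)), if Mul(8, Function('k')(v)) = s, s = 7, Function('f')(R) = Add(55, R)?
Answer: Rational(72288, 133145) ≈ 0.54293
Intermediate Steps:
Function('k')(v) = Rational(7, 8) (Function('k')(v) = Mul(Rational(1, 8), 7) = Rational(7, 8))
Mul(Add(Function('f')(10), -9101), Pow(Add(-16644, Function('k')(178)), -1)) = Mul(Add(Add(55, 10), -9101), Pow(Add(-16644, Rational(7, 8)), -1)) = Mul(Add(65, -9101), Pow(Rational(-133145, 8), -1)) = Mul(-9036, Rational(-8, 133145)) = Rational(72288, 133145)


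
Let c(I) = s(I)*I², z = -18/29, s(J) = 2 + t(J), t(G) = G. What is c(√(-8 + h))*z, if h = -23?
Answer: 1116/29 + 558*I*√31/29 ≈ 38.483 + 107.13*I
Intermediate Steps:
s(J) = 2 + J
z = -18/29 (z = -18*1/29 = -18/29 ≈ -0.62069)
c(I) = I²*(2 + I) (c(I) = (2 + I)*I² = I²*(2 + I))
c(√(-8 + h))*z = ((√(-8 - 23))²*(2 + √(-8 - 23)))*(-18/29) = ((√(-31))²*(2 + √(-31)))*(-18/29) = ((I*√31)²*(2 + I*√31))*(-18/29) = -31*(2 + I*√31)*(-18/29) = (-62 - 31*I*√31)*(-18/29) = 1116/29 + 558*I*√31/29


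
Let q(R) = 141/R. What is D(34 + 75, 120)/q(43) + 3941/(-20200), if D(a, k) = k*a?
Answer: 3786910773/949400 ≈ 3988.7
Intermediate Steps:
D(a, k) = a*k
D(34 + 75, 120)/q(43) + 3941/(-20200) = ((34 + 75)*120)/((141/43)) + 3941/(-20200) = (109*120)/((141*(1/43))) + 3941*(-1/20200) = 13080/(141/43) - 3941/20200 = 13080*(43/141) - 3941/20200 = 187480/47 - 3941/20200 = 3786910773/949400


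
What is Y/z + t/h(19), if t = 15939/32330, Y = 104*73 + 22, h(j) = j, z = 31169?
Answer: 5173854471/19146181630 ≈ 0.27023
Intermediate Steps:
Y = 7614 (Y = 7592 + 22 = 7614)
t = 15939/32330 (t = 15939*(1/32330) = 15939/32330 ≈ 0.49301)
Y/z + t/h(19) = 7614/31169 + (15939/32330)/19 = 7614*(1/31169) + (15939/32330)*(1/19) = 7614/31169 + 15939/614270 = 5173854471/19146181630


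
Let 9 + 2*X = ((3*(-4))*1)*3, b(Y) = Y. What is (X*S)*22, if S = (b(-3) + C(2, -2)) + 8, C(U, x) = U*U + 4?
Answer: -6435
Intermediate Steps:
C(U, x) = 4 + U**2 (C(U, x) = U**2 + 4 = 4 + U**2)
X = -45/2 (X = -9/2 + (((3*(-4))*1)*3)/2 = -9/2 + (-12*1*3)/2 = -9/2 + (-12*3)/2 = -9/2 + (1/2)*(-36) = -9/2 - 18 = -45/2 ≈ -22.500)
S = 13 (S = (-3 + (4 + 2**2)) + 8 = (-3 + (4 + 4)) + 8 = (-3 + 8) + 8 = 5 + 8 = 13)
(X*S)*22 = -45/2*13*22 = -585/2*22 = -6435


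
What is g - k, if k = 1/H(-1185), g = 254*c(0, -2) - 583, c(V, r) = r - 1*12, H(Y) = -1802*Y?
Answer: -8838296431/2135370 ≈ -4139.0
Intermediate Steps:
c(V, r) = -12 + r (c(V, r) = r - 12 = -12 + r)
g = -4139 (g = 254*(-12 - 2) - 583 = 254*(-14) - 583 = -3556 - 583 = -4139)
k = 1/2135370 (k = 1/(-1802*(-1185)) = 1/2135370 ≈ 4.6830e-7)
g - k = -4139 - 1*1/2135370 = -4139 - 1/2135370 = -8838296431/2135370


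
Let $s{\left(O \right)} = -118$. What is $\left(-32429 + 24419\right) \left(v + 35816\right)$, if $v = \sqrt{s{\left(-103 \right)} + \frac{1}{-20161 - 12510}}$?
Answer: $-286886160 - \frac{8010 i \sqrt{125952553109}}{32671} \approx -2.8689 \cdot 10^{8} - 87011.0 i$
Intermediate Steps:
$v = \frac{i \sqrt{125952553109}}{32671}$ ($v = \sqrt{-118 + \frac{1}{-20161 - 12510}} = \sqrt{-118 + \frac{1}{-32671}} = \sqrt{-118 - \frac{1}{32671}} = \sqrt{- \frac{3855179}{32671}} = \frac{i \sqrt{125952553109}}{32671} \approx 10.863 i$)
$\left(-32429 + 24419\right) \left(v + 35816\right) = \left(-32429 + 24419\right) \left(\frac{i \sqrt{125952553109}}{32671} + 35816\right) = - 8010 \left(35816 + \frac{i \sqrt{125952553109}}{32671}\right) = -286886160 - \frac{8010 i \sqrt{125952553109}}{32671}$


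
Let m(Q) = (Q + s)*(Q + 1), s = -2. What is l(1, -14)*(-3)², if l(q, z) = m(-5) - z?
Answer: 378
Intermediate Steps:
m(Q) = (1 + Q)*(-2 + Q) (m(Q) = (Q - 2)*(Q + 1) = (-2 + Q)*(1 + Q) = (1 + Q)*(-2 + Q))
l(q, z) = 28 - z (l(q, z) = (-2 + (-5)² - 1*(-5)) - z = (-2 + 25 + 5) - z = 28 - z)
l(1, -14)*(-3)² = (28 - 1*(-14))*(-3)² = (28 + 14)*9 = 42*9 = 378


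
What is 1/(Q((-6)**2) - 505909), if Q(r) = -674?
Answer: -1/506583 ≈ -1.9740e-6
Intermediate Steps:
1/(Q((-6)**2) - 505909) = 1/(-674 - 505909) = 1/(-506583) = -1/506583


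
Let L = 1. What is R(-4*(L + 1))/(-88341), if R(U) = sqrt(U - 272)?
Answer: -2*I*sqrt(70)/88341 ≈ -0.00018942*I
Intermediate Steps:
R(U) = sqrt(-272 + U)
R(-4*(L + 1))/(-88341) = sqrt(-272 - 4*(1 + 1))/(-88341) = sqrt(-272 - 4*2)*(-1/88341) = sqrt(-272 - 8)*(-1/88341) = sqrt(-280)*(-1/88341) = (2*I*sqrt(70))*(-1/88341) = -2*I*sqrt(70)/88341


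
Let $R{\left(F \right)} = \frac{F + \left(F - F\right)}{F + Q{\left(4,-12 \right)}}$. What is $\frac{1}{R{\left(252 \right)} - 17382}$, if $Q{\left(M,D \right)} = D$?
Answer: $- \frac{20}{347619} \approx -5.7534 \cdot 10^{-5}$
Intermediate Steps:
$R{\left(F \right)} = \frac{F}{-12 + F}$ ($R{\left(F \right)} = \frac{F + \left(F - F\right)}{F - 12} = \frac{F + 0}{-12 + F} = \frac{F}{-12 + F}$)
$\frac{1}{R{\left(252 \right)} - 17382} = \frac{1}{\frac{252}{-12 + 252} - 17382} = \frac{1}{\frac{252}{240} - 17382} = \frac{1}{252 \cdot \frac{1}{240} - 17382} = \frac{1}{\frac{21}{20} - 17382} = \frac{1}{- \frac{347619}{20}} = - \frac{20}{347619}$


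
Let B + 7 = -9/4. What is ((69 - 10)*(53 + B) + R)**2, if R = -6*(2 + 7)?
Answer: 102191881/16 ≈ 6.3870e+6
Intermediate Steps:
B = -37/4 (B = -7 - 9/4 = -37/4 ≈ -9.2500)
R = -54 (R = -6*9 = -54)
((69 - 10)*(53 + B) + R)**2 = ((69 - 10)*(53 - 37/4) - 54)**2 = (59*(175/4) - 54)**2 = (10325/4 - 54)**2 = (10109/4)**2 = 102191881/16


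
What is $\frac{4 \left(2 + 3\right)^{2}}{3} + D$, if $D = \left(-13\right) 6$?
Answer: $- \frac{134}{3} \approx -44.667$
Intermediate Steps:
$D = -78$
$\frac{4 \left(2 + 3\right)^{2}}{3} + D = \frac{4 \left(2 + 3\right)^{2}}{3} - 78 = 4 \cdot 5^{2} \cdot \frac{1}{3} - 78 = 4 \cdot 25 \cdot \frac{1}{3} - 78 = 100 \cdot \frac{1}{3} - 78 = \frac{100}{3} - 78 = - \frac{134}{3}$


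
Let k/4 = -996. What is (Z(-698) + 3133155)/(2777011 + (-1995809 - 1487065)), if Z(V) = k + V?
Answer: -3128473/705863 ≈ -4.4321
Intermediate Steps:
k = -3984 (k = 4*(-996) = -3984)
Z(V) = -3984 + V
(Z(-698) + 3133155)/(2777011 + (-1995809 - 1487065)) = ((-3984 - 698) + 3133155)/(2777011 + (-1995809 - 1487065)) = (-4682 + 3133155)/(2777011 - 3482874) = 3128473/(-705863) = 3128473*(-1/705863) = -3128473/705863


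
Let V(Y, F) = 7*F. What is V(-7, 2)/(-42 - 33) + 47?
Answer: 3511/75 ≈ 46.813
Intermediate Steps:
V(-7, 2)/(-42 - 33) + 47 = (7*2)/(-42 - 33) + 47 = 14/(-75) + 47 = 14*(-1/75) + 47 = -14/75 + 47 = 3511/75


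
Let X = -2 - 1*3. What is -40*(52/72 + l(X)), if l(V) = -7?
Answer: 2260/9 ≈ 251.11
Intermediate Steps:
X = -5 (X = -2 - 3 = -5)
-40*(52/72 + l(X)) = -40*(52/72 - 7) = -40*(52*(1/72) - 7) = -40*(13/18 - 7) = -40*(-113/18) = 2260/9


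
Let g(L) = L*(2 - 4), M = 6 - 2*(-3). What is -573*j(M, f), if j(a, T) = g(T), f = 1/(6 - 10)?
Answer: -573/2 ≈ -286.50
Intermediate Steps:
M = 12 (M = 6 + 6 = 12)
f = -1/4 (f = 1/(-4) = -1/4 ≈ -0.25000)
g(L) = -2*L (g(L) = L*(-2) = -2*L)
j(a, T) = -2*T
-573*j(M, f) = -(-1146)*(-1)/4 = -573*1/2 = -573/2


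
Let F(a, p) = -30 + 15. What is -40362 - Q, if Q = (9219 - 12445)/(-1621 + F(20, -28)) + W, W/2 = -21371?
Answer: 1945227/818 ≈ 2378.0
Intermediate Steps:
W = -42742 (W = 2*(-21371) = -42742)
F(a, p) = -15
Q = -34961343/818 (Q = (9219 - 12445)/(-1621 - 15) - 42742 = -3226/(-1636) - 42742 = -3226*(-1/1636) - 42742 = 1613/818 - 42742 = -34961343/818 ≈ -42740.)
-40362 - Q = -40362 - 1*(-34961343/818) = -40362 + 34961343/818 = 1945227/818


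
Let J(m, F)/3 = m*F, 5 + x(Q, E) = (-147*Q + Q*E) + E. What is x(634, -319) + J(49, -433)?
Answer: -359419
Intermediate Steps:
x(Q, E) = -5 + E - 147*Q + E*Q (x(Q, E) = -5 + ((-147*Q + Q*E) + E) = -5 + ((-147*Q + E*Q) + E) = -5 + (E - 147*Q + E*Q) = -5 + E - 147*Q + E*Q)
J(m, F) = 3*F*m (J(m, F) = 3*(m*F) = 3*(F*m) = 3*F*m)
x(634, -319) + J(49, -433) = (-5 - 319 - 147*634 - 319*634) + 3*(-433)*49 = (-5 - 319 - 93198 - 202246) - 63651 = -295768 - 63651 = -359419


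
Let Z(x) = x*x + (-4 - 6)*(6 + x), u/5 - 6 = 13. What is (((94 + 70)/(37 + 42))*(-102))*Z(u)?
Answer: -134074920/79 ≈ -1.6972e+6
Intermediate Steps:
u = 95 (u = 30 + 5*13 = 30 + 65 = 95)
Z(x) = -60 + x² - 10*x (Z(x) = x² - 10*(6 + x) = x² + (-60 - 10*x) = -60 + x² - 10*x)
(((94 + 70)/(37 + 42))*(-102))*Z(u) = (((94 + 70)/(37 + 42))*(-102))*(-60 + 95² - 10*95) = ((164/79)*(-102))*(-60 + 9025 - 950) = ((164*(1/79))*(-102))*8015 = ((164/79)*(-102))*8015 = -16728/79*8015 = -134074920/79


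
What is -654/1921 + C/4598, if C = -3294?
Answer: -4667433/4416379 ≈ -1.0568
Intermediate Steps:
-654/1921 + C/4598 = -654/1921 - 3294/4598 = -654*1/1921 - 3294*1/4598 = -654/1921 - 1647/2299 = -4667433/4416379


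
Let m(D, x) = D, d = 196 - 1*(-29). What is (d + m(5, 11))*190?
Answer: 43700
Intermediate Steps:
d = 225 (d = 196 + 29 = 225)
(d + m(5, 11))*190 = (225 + 5)*190 = 230*190 = 43700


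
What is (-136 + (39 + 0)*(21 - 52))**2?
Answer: 1809025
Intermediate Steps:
(-136 + (39 + 0)*(21 - 52))**2 = (-136 + 39*(-31))**2 = (-136 - 1209)**2 = (-1345)**2 = 1809025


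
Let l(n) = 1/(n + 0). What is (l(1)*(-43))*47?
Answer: -2021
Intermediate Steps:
l(n) = 1/n
(l(1)*(-43))*47 = (-43/1)*47 = (1*(-43))*47 = -43*47 = -2021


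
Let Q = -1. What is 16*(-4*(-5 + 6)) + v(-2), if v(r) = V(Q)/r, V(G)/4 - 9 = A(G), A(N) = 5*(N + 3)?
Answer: -102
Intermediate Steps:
A(N) = 15 + 5*N (A(N) = 5*(3 + N) = 15 + 5*N)
V(G) = 96 + 20*G (V(G) = 36 + 4*(15 + 5*G) = 36 + (60 + 20*G) = 96 + 20*G)
v(r) = 76/r (v(r) = (96 + 20*(-1))/r = (96 - 20)/r = 76/r)
16*(-4*(-5 + 6)) + v(-2) = 16*(-4*(-5 + 6)) + 76/(-2) = 16*(-4*1) + 76*(-½) = 16*(-4) - 38 = -64 - 38 = -102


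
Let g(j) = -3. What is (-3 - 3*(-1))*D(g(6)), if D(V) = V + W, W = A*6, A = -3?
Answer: 0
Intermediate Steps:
W = -18 (W = -3*6 = -18)
D(V) = -18 + V (D(V) = V - 18 = -18 + V)
(-3 - 3*(-1))*D(g(6)) = (-3 - 3*(-1))*(-18 - 3) = (-3 + 3)*(-21) = 0*(-21) = 0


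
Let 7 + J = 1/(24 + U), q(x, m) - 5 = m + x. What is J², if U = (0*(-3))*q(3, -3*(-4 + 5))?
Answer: 27889/576 ≈ 48.418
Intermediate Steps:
q(x, m) = 5 + m + x (q(x, m) = 5 + (m + x) = 5 + m + x)
U = 0 (U = (0*(-3))*(5 - 3*(-4 + 5) + 3) = 0*(5 - 3*1 + 3) = 0*(5 - 3 + 3) = 0*5 = 0)
J = -167/24 (J = -7 + 1/(24 + 0) = -7 + 1/24 = -167/24 ≈ -6.9583)
J² = (-167/24)² = 27889/576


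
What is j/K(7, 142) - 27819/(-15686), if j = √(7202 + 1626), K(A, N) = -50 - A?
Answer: 2529/1426 - 2*√2207/57 ≈ 0.12512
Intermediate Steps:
j = 2*√2207 (j = √8828 = 2*√2207 ≈ 93.957)
j/K(7, 142) - 27819/(-15686) = (2*√2207)/(-50 - 1*7) - 27819/(-15686) = (2*√2207)/(-50 - 7) - 27819*(-1/15686) = (2*√2207)/(-57) + 2529/1426 = (2*√2207)*(-1/57) + 2529/1426 = -2*√2207/57 + 2529/1426 = 2529/1426 - 2*√2207/57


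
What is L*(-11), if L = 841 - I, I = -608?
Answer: -15939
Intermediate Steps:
L = 1449 (L = 841 - 1*(-608) = 841 + 608 = 1449)
L*(-11) = 1449*(-11) = -15939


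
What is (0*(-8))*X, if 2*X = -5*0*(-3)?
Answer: 0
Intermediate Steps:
X = 0 (X = (-5*0*(-3))/2 = (0*(-3))/2 = (½)*0 = 0)
(0*(-8))*X = (0*(-8))*0 = 0*0 = 0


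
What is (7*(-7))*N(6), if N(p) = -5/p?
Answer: 245/6 ≈ 40.833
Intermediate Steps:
(7*(-7))*N(6) = (7*(-7))*(-5/6) = -(-245)/6 = -49*(-⅚) = 245/6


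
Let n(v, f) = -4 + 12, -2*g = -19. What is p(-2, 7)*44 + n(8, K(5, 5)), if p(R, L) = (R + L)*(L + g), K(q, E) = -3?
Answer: 3638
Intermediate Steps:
g = 19/2 (g = -½*(-19) = 19/2 ≈ 9.5000)
n(v, f) = 8
p(R, L) = (19/2 + L)*(L + R) (p(R, L) = (R + L)*(L + 19/2) = (L + R)*(19/2 + L) = (19/2 + L)*(L + R))
p(-2, 7)*44 + n(8, K(5, 5)) = (7² + (19/2)*7 + (19/2)*(-2) + 7*(-2))*44 + 8 = (49 + 133/2 - 19 - 14)*44 + 8 = (165/2)*44 + 8 = 3630 + 8 = 3638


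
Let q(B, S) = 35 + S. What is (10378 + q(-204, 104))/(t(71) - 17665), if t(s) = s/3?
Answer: -31551/52924 ≈ -0.59616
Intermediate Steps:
t(s) = s/3
(10378 + q(-204, 104))/(t(71) - 17665) = (10378 + (35 + 104))/((⅓)*71 - 17665) = (10378 + 139)/(71/3 - 17665) = 10517/(-52924/3) = 10517*(-3/52924) = -31551/52924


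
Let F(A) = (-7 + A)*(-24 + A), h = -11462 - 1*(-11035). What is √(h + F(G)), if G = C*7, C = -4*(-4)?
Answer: √8813 ≈ 93.878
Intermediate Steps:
C = 16
h = -427 (h = -11462 + 11035 = -427)
G = 112 (G = 16*7 = 112)
F(A) = (-24 + A)*(-7 + A)
√(h + F(G)) = √(-427 + (168 + 112² - 31*112)) = √(-427 + (168 + 12544 - 3472)) = √(-427 + 9240) = √8813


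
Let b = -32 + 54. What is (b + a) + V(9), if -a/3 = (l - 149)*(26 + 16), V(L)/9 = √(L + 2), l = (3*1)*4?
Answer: 17284 + 9*√11 ≈ 17314.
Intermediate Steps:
l = 12 (l = 3*4 = 12)
V(L) = 9*√(2 + L) (V(L) = 9*√(L + 2) = 9*√(2 + L))
b = 22
a = 17262 (a = -3*(12 - 149)*(26 + 16) = -(-411)*42 = -3*(-5754) = 17262)
(b + a) + V(9) = (22 + 17262) + 9*√(2 + 9) = 17284 + 9*√11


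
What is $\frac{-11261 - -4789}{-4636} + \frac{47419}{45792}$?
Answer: $\frac{129050077}{53072928} \approx 2.4316$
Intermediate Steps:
$\frac{-11261 - -4789}{-4636} + \frac{47419}{45792} = \left(-11261 + 4789\right) \left(- \frac{1}{4636}\right) + 47419 \cdot \frac{1}{45792} = \left(-6472\right) \left(- \frac{1}{4636}\right) + \frac{47419}{45792} = \frac{1618}{1159} + \frac{47419}{45792} = \frac{129050077}{53072928}$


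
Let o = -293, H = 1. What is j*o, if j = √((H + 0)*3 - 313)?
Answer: -293*I*√310 ≈ -5158.8*I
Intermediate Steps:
j = I*√310 (j = √((1 + 0)*3 - 313) = √(1*3 - 313) = √(3 - 313) = √(-310) = I*√310 ≈ 17.607*I)
j*o = (I*√310)*(-293) = -293*I*√310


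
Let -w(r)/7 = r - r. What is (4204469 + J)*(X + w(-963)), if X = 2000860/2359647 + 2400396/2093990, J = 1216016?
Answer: 5341274396574207182/494107722153 ≈ 1.0810e+7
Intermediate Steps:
w(r) = 0 (w(r) = -7*(r - r) = -7*0 = 0)
X = 4926934025806/2470538610765 (X = 2000860*(1/2359647) + 2400396*(1/2093990) = 2000860/2359647 + 1200198/1046995 = 4926934025806/2470538610765 ≈ 1.9943)
(4204469 + J)*(X + w(-963)) = (4204469 + 1216016)*(4926934025806/2470538610765 + 0) = 5420485*(4926934025806/2470538610765) = 5341274396574207182/494107722153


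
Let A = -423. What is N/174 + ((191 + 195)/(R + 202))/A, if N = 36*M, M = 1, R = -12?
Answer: 235513/1165365 ≈ 0.20209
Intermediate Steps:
N = 36 (N = 36*1 = 36)
N/174 + ((191 + 195)/(R + 202))/A = 36/174 + ((191 + 195)/(-12 + 202))/(-423) = 36*(1/174) + (386/190)*(-1/423) = 6/29 + (386*(1/190))*(-1/423) = 6/29 + (193/95)*(-1/423) = 6/29 - 193/40185 = 235513/1165365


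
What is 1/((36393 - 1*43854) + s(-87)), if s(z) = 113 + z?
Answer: -1/7435 ≈ -0.00013450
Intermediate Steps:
1/((36393 - 1*43854) + s(-87)) = 1/((36393 - 1*43854) + (113 - 87)) = 1/((36393 - 43854) + 26) = 1/(-7461 + 26) = 1/(-7435) = -1/7435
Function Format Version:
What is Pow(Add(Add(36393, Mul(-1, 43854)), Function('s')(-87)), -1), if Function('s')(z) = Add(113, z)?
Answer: Rational(-1, 7435) ≈ -0.00013450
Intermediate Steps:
Pow(Add(Add(36393, Mul(-1, 43854)), Function('s')(-87)), -1) = Pow(Add(Add(36393, Mul(-1, 43854)), Add(113, -87)), -1) = Pow(Add(Add(36393, -43854), 26), -1) = Pow(Add(-7461, 26), -1) = Pow(-7435, -1) = Rational(-1, 7435)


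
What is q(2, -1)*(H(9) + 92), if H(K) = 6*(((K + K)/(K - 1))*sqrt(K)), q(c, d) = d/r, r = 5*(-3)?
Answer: 53/6 ≈ 8.8333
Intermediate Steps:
r = -15
q(c, d) = -d/15 (q(c, d) = d/(-15) = d*(-1/15) = -d/15)
H(K) = 12*K**(3/2)/(-1 + K) (H(K) = 6*(((2*K)/(-1 + K))*sqrt(K)) = 6*((2*K/(-1 + K))*sqrt(K)) = 6*(2*K**(3/2)/(-1 + K)) = 12*K**(3/2)/(-1 + K))
q(2, -1)*(H(9) + 92) = (-1/15*(-1))*(12*9**(3/2)/(-1 + 9) + 92) = (12*27/8 + 92)/15 = (12*27*(1/8) + 92)/15 = (81/2 + 92)/15 = (1/15)*(265/2) = 53/6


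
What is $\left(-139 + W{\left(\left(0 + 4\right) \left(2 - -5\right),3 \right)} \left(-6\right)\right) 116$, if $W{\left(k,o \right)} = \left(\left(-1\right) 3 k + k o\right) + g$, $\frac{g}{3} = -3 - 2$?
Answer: $-5684$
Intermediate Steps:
$g = -15$ ($g = 3 \left(-3 - 2\right) = 3 \left(-5\right) = -15$)
$W{\left(k,o \right)} = -15 - 3 k + k o$ ($W{\left(k,o \right)} = \left(\left(-1\right) 3 k + k o\right) - 15 = \left(- 3 k + k o\right) - 15 = -15 - 3 k + k o$)
$\left(-139 + W{\left(\left(0 + 4\right) \left(2 - -5\right),3 \right)} \left(-6\right)\right) 116 = \left(-139 + \left(-15 - 3 \left(0 + 4\right) \left(2 - -5\right) + \left(0 + 4\right) \left(2 - -5\right) 3\right) \left(-6\right)\right) 116 = \left(-139 + \left(-15 - 3 \cdot 4 \left(2 + 5\right) + 4 \left(2 + 5\right) 3\right) \left(-6\right)\right) 116 = \left(-139 + \left(-15 - 3 \cdot 4 \cdot 7 + 4 \cdot 7 \cdot 3\right) \left(-6\right)\right) 116 = \left(-139 + \left(-15 - 84 + 28 \cdot 3\right) \left(-6\right)\right) 116 = \left(-139 + \left(-15 - 84 + 84\right) \left(-6\right)\right) 116 = \left(-139 - -90\right) 116 = \left(-139 + 90\right) 116 = \left(-49\right) 116 = -5684$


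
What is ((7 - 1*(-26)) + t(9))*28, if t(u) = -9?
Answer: 672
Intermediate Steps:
((7 - 1*(-26)) + t(9))*28 = ((7 - 1*(-26)) - 9)*28 = ((7 + 26) - 9)*28 = (33 - 9)*28 = 24*28 = 672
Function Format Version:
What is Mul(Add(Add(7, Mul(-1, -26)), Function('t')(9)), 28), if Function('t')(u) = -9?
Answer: 672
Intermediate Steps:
Mul(Add(Add(7, Mul(-1, -26)), Function('t')(9)), 28) = Mul(Add(Add(7, Mul(-1, -26)), -9), 28) = Mul(Add(Add(7, 26), -9), 28) = Mul(Add(33, -9), 28) = Mul(24, 28) = 672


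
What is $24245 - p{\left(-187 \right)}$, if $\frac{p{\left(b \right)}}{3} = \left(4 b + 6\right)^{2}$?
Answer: $-1627447$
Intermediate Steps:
$p{\left(b \right)} = 3 \left(6 + 4 b\right)^{2}$ ($p{\left(b \right)} = 3 \left(4 b + 6\right)^{2} = 3 \left(6 + 4 b\right)^{2}$)
$24245 - p{\left(-187 \right)} = 24245 - 12 \left(3 + 2 \left(-187\right)\right)^{2} = 24245 - 12 \left(3 - 374\right)^{2} = 24245 - 12 \left(-371\right)^{2} = 24245 - 12 \cdot 137641 = 24245 - 1651692 = -1627447$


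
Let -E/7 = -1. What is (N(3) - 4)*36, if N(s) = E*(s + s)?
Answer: 1368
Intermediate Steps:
E = 7 (E = -7*(-1) = 7)
N(s) = 14*s (N(s) = 7*(s + s) = 7*(2*s) = 14*s)
(N(3) - 4)*36 = (14*3 - 4)*36 = (42 - 4)*36 = 38*36 = 1368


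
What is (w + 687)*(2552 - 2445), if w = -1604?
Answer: -98119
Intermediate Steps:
(w + 687)*(2552 - 2445) = (-1604 + 687)*(2552 - 2445) = -917*107 = -98119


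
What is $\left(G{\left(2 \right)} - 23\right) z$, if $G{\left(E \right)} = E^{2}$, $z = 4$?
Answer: $-76$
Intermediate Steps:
$\left(G{\left(2 \right)} - 23\right) z = \left(2^{2} - 23\right) 4 = \left(4 - 23\right) 4 = \left(-19\right) 4 = -76$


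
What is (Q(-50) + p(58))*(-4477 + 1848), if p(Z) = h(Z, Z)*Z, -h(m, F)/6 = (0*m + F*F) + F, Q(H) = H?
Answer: 3130891874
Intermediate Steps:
h(m, F) = -6*F - 6*F² (h(m, F) = -6*((0*m + F*F) + F) = -6*((0 + F²) + F) = -6*(F² + F) = -6*(F + F²) = -6*F - 6*F²)
p(Z) = -6*Z²*(1 + Z) (p(Z) = (-6*Z*(1 + Z))*Z = -6*Z²*(1 + Z))
(Q(-50) + p(58))*(-4477 + 1848) = (-50 + 6*58²*(-1 - 1*58))*(-4477 + 1848) = (-50 + 6*3364*(-1 - 58))*(-2629) = (-50 + 6*3364*(-59))*(-2629) = (-50 - 1190856)*(-2629) = -1190906*(-2629) = 3130891874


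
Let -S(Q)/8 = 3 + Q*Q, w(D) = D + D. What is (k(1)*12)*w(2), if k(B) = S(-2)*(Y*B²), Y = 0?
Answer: 0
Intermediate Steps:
w(D) = 2*D
S(Q) = -24 - 8*Q² (S(Q) = -8*(3 + Q*Q) = -8*(3 + Q²) = -24 - 8*Q²)
k(B) = 0 (k(B) = (-24 - 8*(-2)²)*(0*B²) = (-24 - 8*4)*0 = (-24 - 32)*0 = -56*0 = 0)
(k(1)*12)*w(2) = (0*12)*(2*2) = 0*4 = 0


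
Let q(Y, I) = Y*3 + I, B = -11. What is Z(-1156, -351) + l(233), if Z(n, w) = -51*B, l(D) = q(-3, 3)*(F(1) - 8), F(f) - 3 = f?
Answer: 585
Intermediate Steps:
F(f) = 3 + f
q(Y, I) = I + 3*Y (q(Y, I) = 3*Y + I = I + 3*Y)
l(D) = 24 (l(D) = (3 + 3*(-3))*((3 + 1) - 8) = (3 - 9)*(4 - 8) = -6*(-4) = 24)
Z(n, w) = 561 (Z(n, w) = -51*(-11) = 561)
Z(-1156, -351) + l(233) = 561 + 24 = 585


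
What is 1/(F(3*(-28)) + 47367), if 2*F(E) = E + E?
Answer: 1/47283 ≈ 2.1149e-5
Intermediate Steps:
F(E) = E (F(E) = (E + E)/2 = (2*E)/2 = E)
1/(F(3*(-28)) + 47367) = 1/(3*(-28) + 47367) = 1/(-84 + 47367) = 1/47283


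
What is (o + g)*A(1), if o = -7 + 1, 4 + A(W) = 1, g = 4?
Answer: 6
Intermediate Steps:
A(W) = -3 (A(W) = -4 + 1 = -3)
o = -6
(o + g)*A(1) = (-6 + 4)*(-3) = -2*(-3) = 6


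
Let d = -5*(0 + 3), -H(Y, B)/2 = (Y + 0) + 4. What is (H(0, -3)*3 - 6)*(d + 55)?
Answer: -1200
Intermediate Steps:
H(Y, B) = -8 - 2*Y (H(Y, B) = -2*((Y + 0) + 4) = -2*(Y + 4) = -2*(4 + Y) = -8 - 2*Y)
d = -15 (d = -5*3 = -15)
(H(0, -3)*3 - 6)*(d + 55) = ((-8 - 2*0)*3 - 6)*(-15 + 55) = ((-8 + 0)*3 - 6)*40 = (-8*3 - 6)*40 = (-24 - 6)*40 = -30*40 = -1200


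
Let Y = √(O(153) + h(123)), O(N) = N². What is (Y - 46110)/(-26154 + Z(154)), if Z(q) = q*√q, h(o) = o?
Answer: (46110 - 2*√5883)/(26154 - 154*√154) ≈ 1.8957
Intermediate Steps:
Z(q) = q^(3/2)
Y = 2*√5883 (Y = √(153² + 123) = √(23409 + 123) = √23532 = 2*√5883 ≈ 153.40)
(Y - 46110)/(-26154 + Z(154)) = (2*√5883 - 46110)/(-26154 + 154^(3/2)) = (-46110 + 2*√5883)/(-26154 + 154*√154)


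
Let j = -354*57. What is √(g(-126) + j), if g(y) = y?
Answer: 12*I*√141 ≈ 142.49*I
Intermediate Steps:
j = -20178
√(g(-126) + j) = √(-126 - 20178) = √(-20304) = 12*I*√141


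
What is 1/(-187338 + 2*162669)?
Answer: 1/138000 ≈ 7.2464e-6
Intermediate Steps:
1/(-187338 + 2*162669) = 1/(-187338 + 325338) = 1/138000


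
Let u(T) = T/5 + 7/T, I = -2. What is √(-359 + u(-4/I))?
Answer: I*√35510/10 ≈ 18.844*I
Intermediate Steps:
u(T) = 7/T + T/5 (u(T) = T*(⅕) + 7/T = T/5 + 7/T = 7/T + T/5)
√(-359 + u(-4/I)) = √(-359 + (7/((-4/(-2))) + (-4/(-2))/5)) = √(-359 + (7/((-4*(-½))) + (-4*(-½))/5)) = √(-359 + (7/2 + (⅕)*2)) = √(-359 + (7*(½) + ⅖)) = √(-359 + (7/2 + ⅖)) = √(-359 + 39/10) = √(-3551/10) = I*√35510/10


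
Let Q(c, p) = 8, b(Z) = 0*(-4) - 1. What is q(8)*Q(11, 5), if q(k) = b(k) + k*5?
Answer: 312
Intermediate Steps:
b(Z) = -1 (b(Z) = 0 - 1 = -1)
q(k) = -1 + 5*k (q(k) = -1 + k*5 = -1 + 5*k)
q(8)*Q(11, 5) = (-1 + 5*8)*8 = (-1 + 40)*8 = 39*8 = 312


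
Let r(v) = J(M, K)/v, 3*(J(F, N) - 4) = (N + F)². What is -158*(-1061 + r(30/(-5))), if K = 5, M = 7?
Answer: 507022/3 ≈ 1.6901e+5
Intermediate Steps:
J(F, N) = 4 + (F + N)²/3 (J(F, N) = 4 + (N + F)²/3 = 4 + (F + N)²/3)
r(v) = 52/v (r(v) = (4 + (7 + 5)²/3)/v = (4 + (⅓)*12²)/v = (4 + (⅓)*144)/v = (4 + 48)/v = 52/v)
-158*(-1061 + r(30/(-5))) = -158*(-1061 + 52/((30/(-5)))) = -158*(-1061 + 52/((30*(-⅕)))) = -158*(-1061 + 52/(-6)) = -158*(-1061 + 52*(-⅙)) = -158*(-1061 - 26/3) = -158*(-3209/3) = 507022/3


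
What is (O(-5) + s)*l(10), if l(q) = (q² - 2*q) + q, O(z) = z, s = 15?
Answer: 900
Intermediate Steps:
l(q) = q² - q
(O(-5) + s)*l(10) = (-5 + 15)*(10*(-1 + 10)) = 10*(10*9) = 10*90 = 900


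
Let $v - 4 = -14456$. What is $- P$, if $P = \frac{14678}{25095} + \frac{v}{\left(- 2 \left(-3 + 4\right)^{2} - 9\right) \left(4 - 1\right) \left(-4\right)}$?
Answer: $\frac{10020429}{92015} \approx 108.9$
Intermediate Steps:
$v = -14452$ ($v = 4 - 14456 = -14452$)
$P = - \frac{10020429}{92015}$ ($P = \frac{14678}{25095} - \frac{14452}{\left(- 2 \left(-3 + 4\right)^{2} - 9\right) \left(4 - 1\right) \left(-4\right)} = 14678 \cdot \frac{1}{25095} - \frac{14452}{\left(- 2 \cdot 1^{2} - 9\right) 3 \left(-4\right)} = \frac{14678}{25095} - \frac{14452}{\left(\left(-2\right) 1 - 9\right) \left(-12\right)} = \frac{14678}{25095} - \frac{14452}{\left(-2 - 9\right) \left(-12\right)} = \frac{14678}{25095} - \frac{14452}{\left(-11\right) \left(-12\right)} = \frac{14678}{25095} - \frac{14452}{132} = \frac{14678}{25095} - \frac{3613}{33} = - \frac{10020429}{92015} \approx -108.9$)
$- P = \left(-1\right) \left(- \frac{10020429}{92015}\right) = \frac{10020429}{92015}$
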